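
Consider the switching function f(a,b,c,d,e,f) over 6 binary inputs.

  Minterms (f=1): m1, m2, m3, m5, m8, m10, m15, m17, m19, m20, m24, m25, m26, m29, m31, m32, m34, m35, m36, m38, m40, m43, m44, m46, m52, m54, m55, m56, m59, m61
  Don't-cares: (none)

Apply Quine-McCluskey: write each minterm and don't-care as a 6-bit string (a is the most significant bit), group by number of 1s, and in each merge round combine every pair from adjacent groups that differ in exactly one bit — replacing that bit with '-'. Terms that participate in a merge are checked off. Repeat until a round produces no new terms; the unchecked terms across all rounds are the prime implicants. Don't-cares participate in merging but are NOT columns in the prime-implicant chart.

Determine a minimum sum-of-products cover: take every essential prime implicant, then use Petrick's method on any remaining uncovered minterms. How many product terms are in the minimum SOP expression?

13

Round 0: 000001✓ 000010✓ 000011✓ 000101✓ 001000✓ 001010✓ 001111✓ 010001✓ 010011✓ 010100✓ 011000✓ 011001✓ 011010✓ 011101✓ 011111✓ 100000✓ 100010✓ 100011✓ 100100✓ 100110✓ 101000✓ 101011✓ 101100✓ 101110✓ 110100✓ 110110✓ 110111✓ 111000✓ 111011✓ 111101✓
Round 1: -00010✓ -00011✓ -01000✓ -10100 -11000✓ -11101 0-0001✓ 0-0011✓ 0-1000✓ 0-1010✓ 0-1111 00-010 000-01 0000-1✓ 00001-✓ 0010-0✓ 01-001 0100-1✓ 011-01 0110-0✓ 01100- 0111-1 1-0100✓ 1-0110✓ 1-1000✓ 1-1011 10-000✓ 10-011 10-100✓ 10-110✓ 100-00✓ 100-10✓ 1000-0✓ 10001-✓ 1001-0✓ 101-00✓ 1011-0✓ 1101-0✓ 11011-
Round 2: --1000 -0001- 0-00-1 0-10-0 1-01-0 10--00 10-1-0 100--0
PIs = {--1000, -0001-, -10100, -11101, 0-00-1, 0-10-0, 0-1111, 00-010, 000-01, 01-001, 011-01, 01100-, 0111-1, 1-01-0, 1-1011, 10--00, 10-011, 10-1-0, 100--0, 11011-}
Coverage chart:
  m1: 0-00-1,000-01
  m2: -0001-,00-010
  m3: -0001-,0-00-1
  m5: 000-01 ←essential
  m8: --1000,0-10-0
  m10: 0-10-0,00-010
  m15: 0-1111 ←essential
  m17: 0-00-1,01-001
  m19: 0-00-1 ←essential
  m20: -10100 ←essential
  m24: --1000,0-10-0,01100-
  m25: 01-001,011-01,01100-
  m26: 0-10-0 ←essential
  m29: -11101,011-01,0111-1
  m31: 0-1111,0111-1
  m32: 10--00,100--0
  m34: -0001-,100--0
  m35: -0001-,10-011
  m36: 1-01-0,10--00,10-1-0,100--0
  m38: 1-01-0,10-1-0,100--0
  m40: --1000,10--00
  m43: 1-1011,10-011
  m44: 10--00,10-1-0
  m46: 10-1-0 ←essential
  m52: -10100,1-01-0
  m54: 1-01-0,11011-
  m55: 11011- ←essential
  m56: --1000 ←essential
  m59: 1-1011 ←essential
  m61: -11101 ←essential
Essential: --1000, -10100, -11101, 0-00-1, 0-10-0, 0-1111, 000-01, 1-1011, 10-1-0, 11011-
Petrick residual → -0001-, 01-001, 10--00
Min cover (13 terms): cd'e'f' + b'c'd'e + bc'de'f' + bcde'f + a'c'd'f + a'cd'f' + a'cdef + a'b'c'e'f + a'bd'e'f + acd'ef + ab'e'f' + ab'df' + abc'de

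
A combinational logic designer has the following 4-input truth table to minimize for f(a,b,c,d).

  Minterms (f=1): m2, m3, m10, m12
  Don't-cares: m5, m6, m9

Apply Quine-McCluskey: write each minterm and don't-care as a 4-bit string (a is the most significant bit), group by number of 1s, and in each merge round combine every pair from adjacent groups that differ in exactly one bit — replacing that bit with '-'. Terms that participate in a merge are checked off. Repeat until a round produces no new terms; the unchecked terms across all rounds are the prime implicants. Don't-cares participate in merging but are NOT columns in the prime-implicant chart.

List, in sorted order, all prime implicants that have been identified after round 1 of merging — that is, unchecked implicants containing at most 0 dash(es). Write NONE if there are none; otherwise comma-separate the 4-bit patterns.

size-2^0 implicants → 0010(✓)  0011(✓)  0101  0110(✓)  1001  1010(✓)  1100
size-2^1 implicants → -010  0-10  001-
Unchecked terms (primes): -010, 0-10, 001-, 0101, 1001, 1100

0101, 1001, 1100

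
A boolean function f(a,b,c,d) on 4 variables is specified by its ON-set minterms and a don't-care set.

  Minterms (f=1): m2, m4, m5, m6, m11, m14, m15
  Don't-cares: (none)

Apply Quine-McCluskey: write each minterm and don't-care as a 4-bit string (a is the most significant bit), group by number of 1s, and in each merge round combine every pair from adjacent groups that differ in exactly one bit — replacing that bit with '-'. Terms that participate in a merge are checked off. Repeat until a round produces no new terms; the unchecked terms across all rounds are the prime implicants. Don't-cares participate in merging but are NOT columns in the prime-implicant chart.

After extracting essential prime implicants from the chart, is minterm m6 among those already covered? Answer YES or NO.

size-2^0 implicants → 0010(✓)  0100(✓)  0101(✓)  0110(✓)  1011(✓)  1110(✓)  1111(✓)
size-2^1 implicants → -110  0-10  01-0  010-  1-11  111-
Unchecked terms (primes): -110, 0-10, 01-0, 010-, 1-11, 111-
Minterm coverage:
  m2 ⊆ 0-10 [E]
  m4 ⊆ 01-0,010-
  m5 ⊆ 010- [E]
  m6 ⊆ -110,0-10,01-0
  m11 ⊆ 1-11 [E]
  m14 ⊆ -110,111-
  m15 ⊆ 1-11,111-
E = {0-10, 010-, 1-11}

YES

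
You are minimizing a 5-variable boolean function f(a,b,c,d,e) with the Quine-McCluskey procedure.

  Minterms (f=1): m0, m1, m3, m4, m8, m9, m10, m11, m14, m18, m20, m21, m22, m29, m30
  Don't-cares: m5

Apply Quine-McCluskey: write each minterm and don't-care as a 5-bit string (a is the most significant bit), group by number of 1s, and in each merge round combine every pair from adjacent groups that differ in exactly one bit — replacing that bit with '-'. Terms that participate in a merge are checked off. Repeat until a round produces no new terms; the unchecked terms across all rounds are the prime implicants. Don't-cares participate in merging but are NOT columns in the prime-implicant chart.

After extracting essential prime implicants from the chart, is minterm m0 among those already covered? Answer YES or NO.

[col 0] 00000*, 00001*, 00011*, 00100*, 00101*, 01000*, 01001*, 01010*, 01011*, 01110*, 10010*, 10100*, 10101*, 10110*, 11101*, 11110*
[col 1] -0100*, -0101*, -1110, 0-000*, 0-001*, 0-011*, 00-00*, 00-01*, 000-1*, 0000-*, 0010-*, 01-10, 010-0*, 010-1*, 0100-*, 0101-*, 1-101, 1-110, 10-10, 101-0, 1010-*
[col 2] -010-, 0-0-1, 0-00-, 00-0-, 010--
Prime implicants: -010-, -1110, 0-0-1, 0-00-, 00-0-, 01-10, 010--, 1-101, 1-110, 10-10, 101-0
PI chart (minterm → PIs covering it):
  0 | 0-00-,00-0-
  1 | 0-0-1,0-00-,00-0-
  3 | 0-0-1  (sole → essential)
  4 | -010-,00-0-
  8 | 0-00-,010--
  9 | 0-0-1,0-00-,010--
  10 | 01-10,010--
  11 | 0-0-1,010--
  14 | -1110,01-10
  18 | 10-10  (sole → essential)
  20 | -010-,101-0
  21 | -010-,1-101
  22 | 1-110,10-10,101-0
  29 | 1-101  (sole → essential)
  30 | -1110,1-110
Essential prime implicants: 0-0-1, 1-101, 10-10

NO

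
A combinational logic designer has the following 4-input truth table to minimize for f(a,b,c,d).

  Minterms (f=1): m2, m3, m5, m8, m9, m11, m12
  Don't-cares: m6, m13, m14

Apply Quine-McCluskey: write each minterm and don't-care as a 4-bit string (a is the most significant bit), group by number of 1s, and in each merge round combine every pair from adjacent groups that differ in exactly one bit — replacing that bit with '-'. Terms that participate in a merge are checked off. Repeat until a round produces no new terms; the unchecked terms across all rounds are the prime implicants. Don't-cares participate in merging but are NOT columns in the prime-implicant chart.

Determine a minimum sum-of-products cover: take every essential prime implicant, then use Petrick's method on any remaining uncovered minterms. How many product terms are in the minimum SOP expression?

4

[col 0] 0010*, 0011*, 0101*, 0110*, 1000*, 1001*, 1011*, 1100*, 1101*, 1110*
[col 1] -011, -101, -110, 0-10, 001-, 1-00*, 1-01*, 10-1, 100-*, 11-0, 110-*
[col 2] 1-0-
Prime implicants: -011, -101, -110, 0-10, 001-, 1-0-, 10-1, 11-0
PI chart (minterm → PIs covering it):
  2 | 0-10,001-
  3 | -011,001-
  5 | -101  (sole → essential)
  8 | 1-0-  (sole → essential)
  9 | 1-0-,10-1
  11 | -011,10-1
  12 | 1-0-,11-0
Essential prime implicants: -101, 1-0-
Petrick residual → -011, 0-10
Minimum SOP uses 4 PIs: b'cd + bc'd + a'cd' + ac'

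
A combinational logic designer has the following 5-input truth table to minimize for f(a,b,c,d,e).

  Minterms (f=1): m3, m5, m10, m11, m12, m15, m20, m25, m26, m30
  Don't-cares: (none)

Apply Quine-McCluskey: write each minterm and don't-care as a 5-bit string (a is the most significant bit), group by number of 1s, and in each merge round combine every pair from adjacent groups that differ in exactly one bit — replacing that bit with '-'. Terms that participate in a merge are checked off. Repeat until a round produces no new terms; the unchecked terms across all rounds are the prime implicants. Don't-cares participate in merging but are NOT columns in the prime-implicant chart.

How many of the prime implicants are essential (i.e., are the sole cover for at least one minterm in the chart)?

7

[col 0] 00011*, 00101, 01010*, 01011*, 01100, 01111*, 10100, 11001, 11010*, 11110*
[col 1] -1010, 0-011, 01-11, 0101-, 11-10
Prime implicants: -1010, 0-011, 00101, 01-11, 0101-, 01100, 10100, 11-10, 11001
PI chart (minterm → PIs covering it):
  3 | 0-011  (sole → essential)
  5 | 00101  (sole → essential)
  10 | -1010,0101-
  11 | 0-011,01-11,0101-
  12 | 01100  (sole → essential)
  15 | 01-11  (sole → essential)
  20 | 10100  (sole → essential)
  25 | 11001  (sole → essential)
  26 | -1010,11-10
  30 | 11-10  (sole → essential)
Essential prime implicants: 0-011, 00101, 01-11, 01100, 10100, 11-10, 11001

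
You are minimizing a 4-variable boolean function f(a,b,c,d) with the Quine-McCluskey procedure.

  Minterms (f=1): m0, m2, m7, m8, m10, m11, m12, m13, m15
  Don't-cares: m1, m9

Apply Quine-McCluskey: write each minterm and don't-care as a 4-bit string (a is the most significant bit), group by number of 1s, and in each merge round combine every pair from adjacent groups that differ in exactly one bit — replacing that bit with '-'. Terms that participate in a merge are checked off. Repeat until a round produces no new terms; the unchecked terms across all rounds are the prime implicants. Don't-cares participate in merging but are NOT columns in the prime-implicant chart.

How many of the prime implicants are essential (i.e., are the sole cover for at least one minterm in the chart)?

3

[col 0] 0000*, 0001*, 0010*, 0111*, 1000*, 1001*, 1010*, 1011*, 1100*, 1101*, 1111*
[col 1] -000*, -001*, -010*, -111, 00-0*, 000-*, 1-00*, 1-01*, 1-11*, 10-0*, 10-1*, 100-*, 101-*, 11-1*, 110-*
[col 2] -0-0, -00-, 1--1, 1-0-, 10--
Prime implicants: -0-0, -00-, -111, 1--1, 1-0-, 10--
PI chart (minterm → PIs covering it):
  0 | -0-0,-00-
  2 | -0-0  (sole → essential)
  7 | -111  (sole → essential)
  8 | -0-0,-00-,1-0-,10--
  10 | -0-0,10--
  11 | 1--1,10--
  12 | 1-0-  (sole → essential)
  13 | 1--1,1-0-
  15 | -111,1--1
Essential prime implicants: -0-0, -111, 1-0-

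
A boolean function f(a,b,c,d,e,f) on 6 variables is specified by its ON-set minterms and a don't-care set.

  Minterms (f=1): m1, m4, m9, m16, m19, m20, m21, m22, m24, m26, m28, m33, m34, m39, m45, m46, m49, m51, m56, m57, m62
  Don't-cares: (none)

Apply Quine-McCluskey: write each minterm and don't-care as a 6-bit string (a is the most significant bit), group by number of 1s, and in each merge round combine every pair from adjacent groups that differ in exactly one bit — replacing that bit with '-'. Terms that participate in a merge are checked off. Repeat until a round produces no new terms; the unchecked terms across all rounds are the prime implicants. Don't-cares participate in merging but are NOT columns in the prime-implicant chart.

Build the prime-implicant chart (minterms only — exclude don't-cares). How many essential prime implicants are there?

11

size-2^0 implicants → 000001(✓)  000100(✓)  001001(✓)  010000(✓)  010011(✓)  010100(✓)  010101(✓)  010110(✓)  011000(✓)  011010(✓)  011100(✓)  100001(✓)  100010  100111  101101  101110(✓)  110001(✓)  110011(✓)  111000(✓)  111001(✓)  111110(✓)
size-2^1 implicants → -00001  -10011  -11000  0-0100  00-001  01-000(✓)  01-100(✓)  010-00(✓)  0101-0  01010-  011-00(✓)  0110-0  1-0001  1-1110  11-001  1100-1  11100-
size-2^2 implicants → 01--00
Unchecked terms (primes): -00001, -10011, -11000, 0-0100, 00-001, 01--00, 0101-0, 01010-, 0110-0, 1-0001, 1-1110, 100010, 100111, 101101, 11-001, 1100-1, 11100-
Minterm coverage:
  m1 ⊆ -00001,00-001
  m4 ⊆ 0-0100 [E]
  m9 ⊆ 00-001 [E]
  m16 ⊆ 01--00 [E]
  m19 ⊆ -10011 [E]
  m20 ⊆ 0-0100,01--00,0101-0,01010-
  m21 ⊆ 01010- [E]
  m22 ⊆ 0101-0 [E]
  m24 ⊆ -11000,01--00,0110-0
  m26 ⊆ 0110-0 [E]
  m28 ⊆ 01--00 [E]
  m33 ⊆ -00001,1-0001
  m34 ⊆ 100010 [E]
  m39 ⊆ 100111 [E]
  m45 ⊆ 101101 [E]
  m46 ⊆ 1-1110 [E]
  m49 ⊆ 1-0001,11-001,1100-1
  m51 ⊆ -10011,1100-1
  m56 ⊆ -11000,11100-
  m57 ⊆ 11-001,11100-
  m62 ⊆ 1-1110 [E]
E = {-10011, 0-0100, 00-001, 01--00, 0101-0, 01010-, 0110-0, 1-1110, 100010, 100111, 101101}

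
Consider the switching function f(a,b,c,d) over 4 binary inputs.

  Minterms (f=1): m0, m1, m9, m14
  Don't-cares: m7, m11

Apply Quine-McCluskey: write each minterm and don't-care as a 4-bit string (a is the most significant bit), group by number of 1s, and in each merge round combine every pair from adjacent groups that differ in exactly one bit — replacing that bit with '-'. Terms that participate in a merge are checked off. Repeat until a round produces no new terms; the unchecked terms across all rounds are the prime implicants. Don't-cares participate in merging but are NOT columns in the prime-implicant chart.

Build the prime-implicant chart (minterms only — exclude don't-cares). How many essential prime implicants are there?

2

Round 0: 0000✓ 0001✓ 0111 1001✓ 1011✓ 1110
Round 1: -001 000- 10-1
PIs = {-001, 000-, 0111, 10-1, 1110}
Coverage chart:
  m0: 000- ←essential
  m1: -001,000-
  m9: -001,10-1
  m14: 1110 ←essential
Essential: 000-, 1110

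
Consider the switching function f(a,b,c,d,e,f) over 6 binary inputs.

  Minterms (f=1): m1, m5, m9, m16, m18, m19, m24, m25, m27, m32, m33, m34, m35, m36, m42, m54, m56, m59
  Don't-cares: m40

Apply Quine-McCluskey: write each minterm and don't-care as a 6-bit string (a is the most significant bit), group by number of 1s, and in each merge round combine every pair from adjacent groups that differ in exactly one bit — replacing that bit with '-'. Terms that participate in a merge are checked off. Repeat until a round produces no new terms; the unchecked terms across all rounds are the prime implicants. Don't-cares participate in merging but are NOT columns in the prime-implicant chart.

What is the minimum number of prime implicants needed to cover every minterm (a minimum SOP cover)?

Round 0: 000001✓ 000101✓ 001001✓ 010000✓ 010010✓ 010011✓ 011000✓ 011001✓ 011011✓ 100000✓ 100001✓ 100010✓ 100011✓ 100100✓ 101000✓ 101010✓ 110110 111000✓ 111011✓
Round 1: -00001 -11000 -11011 0-1001 00-001 000-01 01-000 01-011 0100-0 01001- 0110-1 01100- 1-1000 10-000✓ 10-010✓ 100-00 1000-0✓ 1000-1✓ 10000-✓ 10001-✓ 1010-0✓
Round 2: 10-0-0 1000--
PIs = {-00001, -11000, -11011, 0-1001, 00-001, 000-01, 01-000, 01-011, 0100-0, 01001-, 0110-1, 01100-, 1-1000, 10-0-0, 100-00, 1000--, 110110}
Coverage chart:
  m1: -00001,00-001,000-01
  m5: 000-01 ←essential
  m9: 0-1001,00-001
  m16: 01-000,0100-0
  m18: 0100-0,01001-
  m19: 01-011,01001-
  m24: -11000,01-000,01100-
  m25: 0-1001,0110-1,01100-
  m27: -11011,01-011,0110-1
  m32: 10-0-0,100-00,1000--
  m33: -00001,1000--
  m34: 10-0-0,1000--
  m35: 1000-- ←essential
  m36: 100-00 ←essential
  m42: 10-0-0 ←essential
  m54: 110110 ←essential
  m56: -11000,1-1000
  m59: -11011 ←essential
Essential: -11011, 000-01, 10-0-0, 100-00, 1000--, 110110
Petrick residual → -11000, 0-1001, 01-000, 01001-
Min cover (10 terms): bcd'e'f' + bcd'ef + a'cd'e'f + a'b'c'e'f + a'bd'e'f' + a'bc'd'e + ab'd'f' + ab'c'e'f' + ab'c'd' + abc'def'

10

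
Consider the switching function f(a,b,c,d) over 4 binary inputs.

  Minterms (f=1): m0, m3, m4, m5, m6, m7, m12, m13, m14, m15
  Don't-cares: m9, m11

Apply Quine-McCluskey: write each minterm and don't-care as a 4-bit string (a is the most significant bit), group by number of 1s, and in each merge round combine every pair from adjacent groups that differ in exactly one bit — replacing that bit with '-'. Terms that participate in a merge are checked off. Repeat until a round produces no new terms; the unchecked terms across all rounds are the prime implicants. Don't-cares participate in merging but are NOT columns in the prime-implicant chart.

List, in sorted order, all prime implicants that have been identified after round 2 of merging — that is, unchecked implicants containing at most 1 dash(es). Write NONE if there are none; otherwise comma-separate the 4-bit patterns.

0-00

Round 0: 0000✓ 0011✓ 0100✓ 0101✓ 0110✓ 0111✓ 1001✓ 1011✓ 1100✓ 1101✓ 1110✓ 1111✓
Round 1: -011✓ -100✓ -101✓ -110✓ -111✓ 0-00 0-11✓ 01-0✓ 01-1✓ 010-✓ 011-✓ 1-01✓ 1-11✓ 10-1✓ 11-0✓ 11-1✓ 110-✓ 111-✓
Round 2: --11 -1-0✓ -1-1✓ -10-✓ -11-✓ 01--✓ 1--1 11--✓
Round 3: -1--
PIs = {--11, -1--, 0-00, 1--1}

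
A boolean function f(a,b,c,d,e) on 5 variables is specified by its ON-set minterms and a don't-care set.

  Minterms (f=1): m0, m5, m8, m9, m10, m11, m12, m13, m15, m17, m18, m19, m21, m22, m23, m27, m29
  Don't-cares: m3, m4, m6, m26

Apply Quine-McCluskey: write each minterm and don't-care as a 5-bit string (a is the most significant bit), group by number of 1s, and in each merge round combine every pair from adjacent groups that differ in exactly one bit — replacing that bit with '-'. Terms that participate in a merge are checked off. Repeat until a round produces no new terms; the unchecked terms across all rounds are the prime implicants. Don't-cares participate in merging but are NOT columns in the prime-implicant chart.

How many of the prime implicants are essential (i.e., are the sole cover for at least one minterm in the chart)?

4

size-2^0 implicants → 00000(✓)  00011(✓)  00100(✓)  00101(✓)  00110(✓)  01000(✓)  01001(✓)  01010(✓)  01011(✓)  01100(✓)  01101(✓)  01111(✓)  10001(✓)  10010(✓)  10011(✓)  10101(✓)  10110(✓)  10111(✓)  11010(✓)  11011(✓)  11101(✓)
size-2^1 implicants → -0011(✓)  -0101(✓)  -0110  -1010(✓)  -1011(✓)  -1101(✓)  0-000(✓)  0-011(✓)  0-100(✓)  0-101(✓)  00-00(✓)  001-0  0010-(✓)  01-00(✓)  01-01(✓)  01-11(✓)  010-0(✓)  010-1(✓)  0100-(✓)  0101-(✓)  011-1(✓)  0110-(✓)  1-010(✓)  1-011(✓)  1-101(✓)  10-01(✓)  10-10(✓)  10-11(✓)  100-1(✓)  1001-(✓)  101-1(✓)  1011-(✓)  1101-(✓)
size-2^2 implicants → --011  --101  -101-  0--00  0-10-  01--1  01-0-  010--  1-01-  10--1  10-1-
Unchecked terms (primes): --011, --101, -0110, -101-, 0--00, 0-10-, 001-0, 01--1, 01-0-, 010--, 1-01-, 10--1, 10-1-
Minterm coverage:
  m0 ⊆ 0--00 [E]
  m5 ⊆ --101,0-10-
  m8 ⊆ 0--00,01-0-,010--
  m9 ⊆ 01--1,01-0-,010--
  m10 ⊆ -101-,010--
  m11 ⊆ --011,-101-,01--1,010--
  m12 ⊆ 0--00,0-10-,01-0-
  m13 ⊆ --101,0-10-,01--1,01-0-
  m15 ⊆ 01--1 [E]
  m17 ⊆ 10--1 [E]
  m18 ⊆ 1-01-,10-1-
  m19 ⊆ --011,1-01-,10--1,10-1-
  m21 ⊆ --101,10--1
  m22 ⊆ -0110,10-1-
  m23 ⊆ 10--1,10-1-
  m27 ⊆ --011,-101-,1-01-
  m29 ⊆ --101 [E]
E = {--101, 0--00, 01--1, 10--1}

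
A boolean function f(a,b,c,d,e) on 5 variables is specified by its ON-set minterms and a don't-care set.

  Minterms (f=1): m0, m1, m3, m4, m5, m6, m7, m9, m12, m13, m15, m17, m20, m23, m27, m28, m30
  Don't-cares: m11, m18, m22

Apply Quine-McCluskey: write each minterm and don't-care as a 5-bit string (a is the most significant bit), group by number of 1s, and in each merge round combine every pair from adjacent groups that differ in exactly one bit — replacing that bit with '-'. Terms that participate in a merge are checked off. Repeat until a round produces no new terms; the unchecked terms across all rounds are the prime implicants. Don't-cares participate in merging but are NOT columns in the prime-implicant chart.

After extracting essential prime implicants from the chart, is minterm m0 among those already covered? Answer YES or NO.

Round 0: 00000✓ 00001✓ 00011✓ 00100✓ 00101✓ 00110✓ 00111✓ 01001✓ 01011✓ 01100✓ 01101✓ 01111✓ 10001✓ 10010✓ 10100✓ 10110✓ 10111✓ 11011✓ 11100✓ 11110✓
Round 1: -0001 -0100✓ -0110✓ -0111✓ -1011 -1100✓ 0-001✓ 0-011✓ 0-100✓ 0-101✓ 0-111✓ 00-00✓ 00-01✓ 00-11✓ 000-1✓ 0000-✓ 001-0✓ 001-1✓ 0010-✓ 0011-✓ 01-01✓ 01-11✓ 010-1✓ 011-1✓ 0110-✓ 1-100✓ 1-110✓ 10-10 101-0✓ 1011-✓ 111-0✓
Round 2: --100 -01-0 -011- 0--01✓ 0--11✓ 0-0-1✓ 0-1-1✓ 0-10- 00--1✓ 00-0- 001-- 01--1✓ 1-1-0
Round 3: 0---1
PIs = {--100, -0001, -01-0, -011-, -1011, 0---1, 0-10-, 00-0-, 001--, 1-1-0, 10-10}
Coverage chart:
  m0: 00-0- ←essential
  m1: -0001,0---1,00-0-
  m3: 0---1 ←essential
  m4: --100,-01-0,0-10-,00-0-,001--
  m5: 0---1,0-10-,00-0-,001--
  m6: -01-0,-011-,001--
  m7: -011-,0---1,001--
  m9: 0---1 ←essential
  m12: --100,0-10-
  m13: 0---1,0-10-
  m15: 0---1 ←essential
  m17: -0001 ←essential
  m20: --100,-01-0,1-1-0
  m23: -011- ←essential
  m27: -1011 ←essential
  m28: --100,1-1-0
  m30: 1-1-0 ←essential
Essential: -0001, -011-, -1011, 0---1, 00-0-, 1-1-0

YES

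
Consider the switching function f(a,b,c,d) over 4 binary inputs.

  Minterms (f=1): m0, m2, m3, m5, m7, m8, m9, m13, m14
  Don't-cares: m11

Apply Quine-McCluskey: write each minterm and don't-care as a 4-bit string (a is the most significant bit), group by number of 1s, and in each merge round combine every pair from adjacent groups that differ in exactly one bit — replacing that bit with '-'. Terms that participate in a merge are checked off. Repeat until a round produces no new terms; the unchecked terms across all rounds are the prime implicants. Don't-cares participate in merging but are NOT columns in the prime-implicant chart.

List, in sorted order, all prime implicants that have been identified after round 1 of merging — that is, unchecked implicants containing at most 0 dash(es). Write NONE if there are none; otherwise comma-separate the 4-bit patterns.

Round 0: 0000✓ 0010✓ 0011✓ 0101✓ 0111✓ 1000✓ 1001✓ 1011✓ 1101✓ 1110
Round 1: -000 -011 -101 0-11 00-0 001- 01-1 1-01 10-1 100-
PIs = {-000, -011, -101, 0-11, 00-0, 001-, 01-1, 1-01, 10-1, 100-, 1110}

1110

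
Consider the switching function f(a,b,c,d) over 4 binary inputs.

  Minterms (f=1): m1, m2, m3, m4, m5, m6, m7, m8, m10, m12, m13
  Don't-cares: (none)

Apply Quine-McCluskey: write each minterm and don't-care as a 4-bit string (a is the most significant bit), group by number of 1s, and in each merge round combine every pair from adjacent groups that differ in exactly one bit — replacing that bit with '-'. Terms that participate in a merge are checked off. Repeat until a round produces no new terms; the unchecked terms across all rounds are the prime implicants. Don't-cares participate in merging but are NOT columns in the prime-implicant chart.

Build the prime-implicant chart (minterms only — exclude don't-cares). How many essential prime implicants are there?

Round 0: 0001✓ 0010✓ 0011✓ 0100✓ 0101✓ 0110✓ 0111✓ 1000✓ 1010✓ 1100✓ 1101✓
Round 1: -010 -100✓ -101✓ 0-01✓ 0-10✓ 0-11✓ 00-1✓ 001-✓ 01-0✓ 01-1✓ 010-✓ 011-✓ 1-00 10-0 110-✓
Round 2: -10- 0--1 0-1- 01--
PIs = {-010, -10-, 0--1, 0-1-, 01--, 1-00, 10-0}
Coverage chart:
  m1: 0--1 ←essential
  m2: -010,0-1-
  m3: 0--1,0-1-
  m4: -10-,01--
  m5: -10-,0--1,01--
  m6: 0-1-,01--
  m7: 0--1,0-1-,01--
  m8: 1-00,10-0
  m10: -010,10-0
  m12: -10-,1-00
  m13: -10- ←essential
Essential: -10-, 0--1

2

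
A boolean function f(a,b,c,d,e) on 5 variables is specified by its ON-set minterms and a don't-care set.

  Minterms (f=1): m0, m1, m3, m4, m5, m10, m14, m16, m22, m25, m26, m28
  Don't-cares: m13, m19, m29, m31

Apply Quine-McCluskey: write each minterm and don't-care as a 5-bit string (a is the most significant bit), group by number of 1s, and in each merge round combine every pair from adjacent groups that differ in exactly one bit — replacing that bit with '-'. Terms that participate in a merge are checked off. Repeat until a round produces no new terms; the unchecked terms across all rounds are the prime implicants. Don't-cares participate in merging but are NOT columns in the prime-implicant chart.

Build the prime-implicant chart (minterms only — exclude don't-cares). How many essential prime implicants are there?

Round 0: 00000✓ 00001✓ 00011✓ 00100✓ 00101✓ 01010✓ 01101✓ 01110✓ 10000✓ 10011✓ 10110 11001✓ 11010✓ 11100✓ 11101✓ 11111✓
Round 1: -0000 -0011 -1010 -1101 0-101 00-00✓ 00-01✓ 000-1 0000-✓ 0010-✓ 01-10 11-01 111-1 1110-
Round 2: 00-0-
PIs = {-0000, -0011, -1010, -1101, 0-101, 00-0-, 000-1, 01-10, 10110, 11-01, 111-1, 1110-}
Coverage chart:
  m0: -0000,00-0-
  m1: 00-0-,000-1
  m3: -0011,000-1
  m4: 00-0- ←essential
  m5: 0-101,00-0-
  m10: -1010,01-10
  m14: 01-10 ←essential
  m16: -0000 ←essential
  m22: 10110 ←essential
  m25: 11-01 ←essential
  m26: -1010 ←essential
  m28: 1110- ←essential
Essential: -0000, -1010, 00-0-, 01-10, 10110, 11-01, 1110-

7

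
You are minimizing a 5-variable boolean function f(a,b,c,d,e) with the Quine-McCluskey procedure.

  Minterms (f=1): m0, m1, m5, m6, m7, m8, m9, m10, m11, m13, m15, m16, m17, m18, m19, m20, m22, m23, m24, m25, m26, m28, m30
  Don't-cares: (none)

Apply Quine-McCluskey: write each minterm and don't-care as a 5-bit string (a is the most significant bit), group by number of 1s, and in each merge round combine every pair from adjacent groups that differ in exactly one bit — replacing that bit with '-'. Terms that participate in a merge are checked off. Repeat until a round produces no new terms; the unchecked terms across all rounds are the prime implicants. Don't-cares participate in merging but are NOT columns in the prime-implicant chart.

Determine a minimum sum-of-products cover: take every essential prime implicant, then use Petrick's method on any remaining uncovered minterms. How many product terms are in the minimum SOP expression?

6

Round 0: 00000✓ 00001✓ 00101✓ 00110✓ 00111✓ 01000✓ 01001✓ 01010✓ 01011✓ 01101✓ 01111✓ 10000✓ 10001✓ 10010✓ 10011✓ 10100✓ 10110✓ 10111✓ 11000✓ 11001✓ 11010✓ 11100✓ 11110✓
Round 1: -0000✓ -0001✓ -0110✓ -0111✓ -1000✓ -1001✓ -1010✓ 0-000✓ 0-001✓ 0-101✓ 0-111✓ 00-01✓ 0000-✓ 001-1✓ 0011-✓ 01-01✓ 01-11✓ 010-0✓ 010-1✓ 0100-✓ 0101-✓ 011-1✓ 1-000✓ 1-001✓ 1-010✓ 1-100✓ 1-110✓ 10-00✓ 10-10✓ 10-11✓ 100-0✓ 100-1✓ 1000-✓ 1001-✓ 101-0✓ 1011-✓ 11-00✓ 11-10✓ 110-0✓ 1100-✓ 111-0✓
Round 2: --000✓ --001✓ -000-✓ -011- -10-0 -100-✓ 0--01 0-00-✓ 0-1-1 01--1 010-- 1--00✓ 1--10✓ 1-0-0✓ 1-00-✓ 1-1-0✓ 10--0✓ 10-1- 100-- 11--0✓
Round 3: --00- 1---0
PIs = {--00-, -011-, -10-0, 0--01, 0-1-1, 01--1, 010--, 1---0, 10-1-, 100--}
Coverage chart:
  m0: --00- ←essential
  m1: --00-,0--01
  m5: 0--01,0-1-1
  m6: -011- ←essential
  m7: -011-,0-1-1
  m8: --00-,-10-0,010--
  m9: --00-,0--01,01--1,010--
  m10: -10-0,010--
  m11: 01--1,010--
  m13: 0--01,0-1-1,01--1
  m15: 0-1-1,01--1
  m16: --00-,1---0,100--
  m17: --00-,100--
  m18: 1---0,10-1-,100--
  m19: 10-1-,100--
  m20: 1---0 ←essential
  m22: -011-,1---0,10-1-
  m23: -011-,10-1-
  m24: --00-,-10-0,1---0
  m25: --00- ←essential
  m26: -10-0,1---0
  m28: 1---0 ←essential
  m30: 1---0 ←essential
Essential: --00-, -011-, 1---0
Petrick residual → 0-1-1, 010--, 10-1-
Min cover (6 terms): c'd' + b'cd + a'ce + a'bc' + ae' + ab'd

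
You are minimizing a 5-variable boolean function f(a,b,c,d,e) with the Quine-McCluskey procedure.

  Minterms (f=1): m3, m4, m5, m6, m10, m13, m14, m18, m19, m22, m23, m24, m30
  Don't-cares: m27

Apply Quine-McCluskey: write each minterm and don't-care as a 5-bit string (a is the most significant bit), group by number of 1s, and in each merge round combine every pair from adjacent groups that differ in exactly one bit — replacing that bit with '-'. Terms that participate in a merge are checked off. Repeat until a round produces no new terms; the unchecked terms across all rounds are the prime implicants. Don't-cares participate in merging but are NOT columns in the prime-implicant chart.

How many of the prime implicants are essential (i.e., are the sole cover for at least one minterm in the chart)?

6

Round 0: 00011✓ 00100✓ 00101✓ 00110✓ 01010✓ 01101✓ 01110✓ 10010✓ 10011✓ 10110✓ 10111✓ 11000 11011✓ 11110✓
Round 1: -0011 -0110✓ -1110✓ 0-101 0-110✓ 001-0 0010- 01-10 1-011 1-110✓ 10-10✓ 10-11✓ 1001-✓ 1011-✓
Round 2: --110 10-1-
PIs = {--110, -0011, 0-101, 001-0, 0010-, 01-10, 1-011, 10-1-, 11000}
Coverage chart:
  m3: -0011 ←essential
  m4: 001-0,0010-
  m5: 0-101,0010-
  m6: --110,001-0
  m10: 01-10 ←essential
  m13: 0-101 ←essential
  m14: --110,01-10
  m18: 10-1- ←essential
  m19: -0011,1-011,10-1-
  m22: --110,10-1-
  m23: 10-1- ←essential
  m24: 11000 ←essential
  m30: --110 ←essential
Essential: --110, -0011, 0-101, 01-10, 10-1-, 11000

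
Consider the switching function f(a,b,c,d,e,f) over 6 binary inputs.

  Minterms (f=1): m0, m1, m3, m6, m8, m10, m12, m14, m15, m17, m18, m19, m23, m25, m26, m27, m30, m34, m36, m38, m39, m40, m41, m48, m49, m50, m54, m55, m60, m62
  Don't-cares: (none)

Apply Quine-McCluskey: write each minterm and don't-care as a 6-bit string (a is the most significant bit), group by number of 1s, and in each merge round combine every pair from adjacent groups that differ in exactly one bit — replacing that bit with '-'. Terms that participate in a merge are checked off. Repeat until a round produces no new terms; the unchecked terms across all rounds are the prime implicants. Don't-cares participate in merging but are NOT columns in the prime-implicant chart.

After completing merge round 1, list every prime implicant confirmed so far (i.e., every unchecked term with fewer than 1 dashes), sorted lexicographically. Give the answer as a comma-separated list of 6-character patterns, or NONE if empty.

[col 0] 000000*, 000001*, 000011*, 000110*, 001000*, 001010*, 001100*, 001110*, 001111*, 010001*, 010010*, 010011*, 010111*, 011001*, 011010*, 011011*, 011110*, 100010*, 100100*, 100110*, 100111*, 101000*, 101001*, 110000*, 110001*, 110010*, 110110*, 110111*, 111100*, 111110*
[col 1] -00110, -01000, -10001, -10010, -10111, -11110, 0-0001*, 0-0011*, 0-1010*, 0-1110*, 00-000, 00-110, 0000-1*, 00000-, 001-00*, 001-10*, 0010-0*, 0011-0*, 00111-, 01-001*, 01-010*, 01-011*, 010-11, 0100-1*, 01001-*, 011-10*, 0110-1*, 01101-*, 1-0010*, 1-0110*, 1-0111*, 100-10*, 1001-0, 10011-*, 10100-, 11-110, 110-10*, 1100-0, 11000-, 11011-*, 1111-0
[col 2] 0-00-1, 0-1-10, 001--0, 01-0-1, 01-01-, 1-0-10, 1-011-
Prime implicants: -00110, -01000, -10001, -10010, -10111, -11110, 0-00-1, 0-1-10, 00-000, 00-110, 00000-, 001--0, 00111-, 01-0-1, 01-01-, 010-11, 1-0-10, 1-011-, 1001-0, 10100-, 11-110, 1100-0, 11000-, 1111-0

NONE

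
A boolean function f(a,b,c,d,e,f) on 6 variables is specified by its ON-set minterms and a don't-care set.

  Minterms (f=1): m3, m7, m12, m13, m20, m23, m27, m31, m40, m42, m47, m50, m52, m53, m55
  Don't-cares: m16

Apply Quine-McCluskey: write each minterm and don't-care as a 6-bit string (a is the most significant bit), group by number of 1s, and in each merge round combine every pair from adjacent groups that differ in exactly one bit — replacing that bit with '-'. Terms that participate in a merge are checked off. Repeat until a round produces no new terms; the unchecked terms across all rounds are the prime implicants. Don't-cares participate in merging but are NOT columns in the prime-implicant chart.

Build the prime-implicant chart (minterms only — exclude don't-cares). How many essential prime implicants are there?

[col 0] 000011*, 000111*, 001100*, 001101*, 010000*, 010100*, 010111*, 011011*, 011111*, 101000*, 101010*, 101111, 110010, 110100*, 110101*, 110111*
[col 1] -10100, -10111, 0-0111, 000-11, 00110-, 01-111, 010-00, 011-11, 1010-0, 1101-1, 11010-
Prime implicants: -10100, -10111, 0-0111, 000-11, 00110-, 01-111, 010-00, 011-11, 1010-0, 101111, 110010, 1101-1, 11010-
PI chart (minterm → PIs covering it):
  3 | 000-11  (sole → essential)
  7 | 0-0111,000-11
  12 | 00110-  (sole → essential)
  13 | 00110-  (sole → essential)
  20 | -10100,010-00
  23 | -10111,0-0111,01-111
  27 | 011-11  (sole → essential)
  31 | 01-111,011-11
  40 | 1010-0  (sole → essential)
  42 | 1010-0  (sole → essential)
  47 | 101111  (sole → essential)
  50 | 110010  (sole → essential)
  52 | -10100,11010-
  53 | 1101-1,11010-
  55 | -10111,1101-1
Essential prime implicants: 000-11, 00110-, 011-11, 1010-0, 101111, 110010

6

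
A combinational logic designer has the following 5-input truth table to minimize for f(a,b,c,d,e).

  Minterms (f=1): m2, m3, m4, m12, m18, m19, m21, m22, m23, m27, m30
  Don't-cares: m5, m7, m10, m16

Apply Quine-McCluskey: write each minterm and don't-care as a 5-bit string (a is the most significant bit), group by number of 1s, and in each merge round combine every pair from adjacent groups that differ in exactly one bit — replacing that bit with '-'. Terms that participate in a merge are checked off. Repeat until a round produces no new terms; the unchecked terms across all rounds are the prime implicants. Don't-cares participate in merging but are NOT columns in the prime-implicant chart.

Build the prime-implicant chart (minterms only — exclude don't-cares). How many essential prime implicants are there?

4

size-2^0 implicants → 00010(✓)  00011(✓)  00100(✓)  00101(✓)  00111(✓)  01010(✓)  01100(✓)  10000(✓)  10010(✓)  10011(✓)  10101(✓)  10110(✓)  10111(✓)  11011(✓)  11110(✓)
size-2^1 implicants → -0010(✓)  -0011(✓)  -0101(✓)  -0111(✓)  0-010  0-100  00-11(✓)  0001-(✓)  001-1(✓)  0010-  1-011  1-110  10-10(✓)  10-11(✓)  100-0  1001-(✓)  101-1(✓)  1011-(✓)
size-2^2 implicants → -0-11  -001-  -01-1  10-1-
Unchecked terms (primes): -0-11, -001-, -01-1, 0-010, 0-100, 0010-, 1-011, 1-110, 10-1-, 100-0
Minterm coverage:
  m2 ⊆ -001-,0-010
  m3 ⊆ -0-11,-001-
  m4 ⊆ 0-100,0010-
  m12 ⊆ 0-100 [E]
  m18 ⊆ -001-,10-1-,100-0
  m19 ⊆ -0-11,-001-,1-011,10-1-
  m21 ⊆ -01-1 [E]
  m22 ⊆ 1-110,10-1-
  m23 ⊆ -0-11,-01-1,10-1-
  m27 ⊆ 1-011 [E]
  m30 ⊆ 1-110 [E]
E = {-01-1, 0-100, 1-011, 1-110}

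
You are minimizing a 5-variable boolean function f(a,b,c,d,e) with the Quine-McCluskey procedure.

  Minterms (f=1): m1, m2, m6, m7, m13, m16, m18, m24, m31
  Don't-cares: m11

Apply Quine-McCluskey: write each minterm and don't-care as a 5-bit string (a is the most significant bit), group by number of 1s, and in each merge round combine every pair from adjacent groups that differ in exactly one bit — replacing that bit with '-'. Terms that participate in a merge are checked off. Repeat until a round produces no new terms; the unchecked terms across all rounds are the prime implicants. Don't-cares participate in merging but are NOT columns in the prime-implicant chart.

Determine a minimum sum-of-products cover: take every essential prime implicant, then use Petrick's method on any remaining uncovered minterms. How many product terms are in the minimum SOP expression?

[col 0] 00001, 00010*, 00110*, 00111*, 01011, 01101, 10000*, 10010*, 11000*, 11111
[col 1] -0010, 00-10, 0011-, 1-000, 100-0
Prime implicants: -0010, 00-10, 00001, 0011-, 01011, 01101, 1-000, 100-0, 11111
PI chart (minterm → PIs covering it):
  1 | 00001  (sole → essential)
  2 | -0010,00-10
  6 | 00-10,0011-
  7 | 0011-  (sole → essential)
  13 | 01101  (sole → essential)
  16 | 1-000,100-0
  18 | -0010,100-0
  24 | 1-000  (sole → essential)
  31 | 11111  (sole → essential)
Essential prime implicants: 00001, 0011-, 01101, 1-000, 11111
Petrick residual → -0010
Minimum SOP uses 6 PIs: b'c'de' + a'b'c'd'e + a'b'cd + a'bcd'e + ac'd'e' + abcde

6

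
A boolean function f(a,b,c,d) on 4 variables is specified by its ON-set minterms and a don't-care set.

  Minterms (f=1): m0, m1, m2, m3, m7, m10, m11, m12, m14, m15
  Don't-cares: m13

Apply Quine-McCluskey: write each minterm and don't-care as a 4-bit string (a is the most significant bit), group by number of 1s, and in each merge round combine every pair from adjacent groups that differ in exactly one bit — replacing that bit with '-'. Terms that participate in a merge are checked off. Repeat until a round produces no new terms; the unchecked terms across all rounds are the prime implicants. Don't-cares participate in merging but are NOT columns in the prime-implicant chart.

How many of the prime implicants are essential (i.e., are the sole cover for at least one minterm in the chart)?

3

Round 0: 0000✓ 0001✓ 0010✓ 0011✓ 0111✓ 1010✓ 1011✓ 1100✓ 1101✓ 1110✓ 1111✓
Round 1: -010✓ -011✓ -111✓ 0-11✓ 00-0✓ 00-1✓ 000-✓ 001-✓ 1-10✓ 1-11✓ 101-✓ 11-0✓ 11-1✓ 110-✓ 111-✓
Round 2: --11 -01- 00-- 1-1- 11--
PIs = {--11, -01-, 00--, 1-1-, 11--}
Coverage chart:
  m0: 00-- ←essential
  m1: 00-- ←essential
  m2: -01-,00--
  m3: --11,-01-,00--
  m7: --11 ←essential
  m10: -01-,1-1-
  m11: --11,-01-,1-1-
  m12: 11-- ←essential
  m14: 1-1-,11--
  m15: --11,1-1-,11--
Essential: --11, 00--, 11--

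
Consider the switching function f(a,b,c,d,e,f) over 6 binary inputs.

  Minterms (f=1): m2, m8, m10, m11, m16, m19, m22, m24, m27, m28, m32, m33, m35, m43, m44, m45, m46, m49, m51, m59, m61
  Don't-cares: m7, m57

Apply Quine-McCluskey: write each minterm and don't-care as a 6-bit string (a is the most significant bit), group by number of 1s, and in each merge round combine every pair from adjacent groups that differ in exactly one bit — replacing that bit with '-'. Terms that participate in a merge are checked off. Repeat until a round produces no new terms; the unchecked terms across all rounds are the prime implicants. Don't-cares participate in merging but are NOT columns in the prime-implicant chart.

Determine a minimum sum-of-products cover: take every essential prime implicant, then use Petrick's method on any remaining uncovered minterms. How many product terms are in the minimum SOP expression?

11

size-2^0 implicants → 000010(✓)  000111  001000(✓)  001010(✓)  001011(✓)  010000(✓)  010011(✓)  010110  011000(✓)  011011(✓)  011100(✓)  100000(✓)  100001(✓)  100011(✓)  101011(✓)  101100(✓)  101101(✓)  101110(✓)  110001(✓)  110011(✓)  111001(✓)  111011(✓)  111101(✓)
size-2^1 implicants → -01011(✓)  -10011(✓)  -11011(✓)  0-1000  0-1011(✓)  00-010  0010-0  00101-  01-000  01-011(✓)  011-00  1-0001(✓)  1-0011(✓)  1-1011(✓)  1-1101  10-011(✓)  1000-1(✓)  10000-  1011-0  10110-  11-001(✓)  11-011(✓)  1100-1(✓)  111-01  1110-1(✓)
size-2^2 implicants → --1011  -1-011  1--011  1-00-1  11-0-1
Unchecked terms (primes): --1011, -1-011, 0-1000, 00-010, 000111, 0010-0, 00101-, 01-000, 010110, 011-00, 1--011, 1-00-1, 1-1101, 10000-, 1011-0, 10110-, 11-0-1, 111-01
Minterm coverage:
  m2 ⊆ 00-010 [E]
  m8 ⊆ 0-1000,0010-0
  m10 ⊆ 00-010,0010-0,00101-
  m11 ⊆ --1011,00101-
  m16 ⊆ 01-000 [E]
  m19 ⊆ -1-011 [E]
  m22 ⊆ 010110 [E]
  m24 ⊆ 0-1000,01-000,011-00
  m27 ⊆ --1011,-1-011
  m28 ⊆ 011-00 [E]
  m32 ⊆ 10000- [E]
  m33 ⊆ 1-00-1,10000-
  m35 ⊆ 1--011,1-00-1
  m43 ⊆ --1011,1--011
  m44 ⊆ 1011-0,10110-
  m45 ⊆ 1-1101,10110-
  m46 ⊆ 1011-0 [E]
  m49 ⊆ 1-00-1,11-0-1
  m51 ⊆ -1-011,1--011,1-00-1,11-0-1
  m59 ⊆ --1011,-1-011,1--011,11-0-1
  m61 ⊆ 1-1101,111-01
E = {-1-011, 00-010, 01-000, 010110, 011-00, 10000-, 1011-0}
Petrick residual → --1011, 0-1000, 1-00-1, 1-1101
Cover = cd'ef + bd'ef + a'cd'e'f' + a'b'd'ef' + a'bd'e'f' + a'bc'def' + a'bce'f' + ac'd'f + acde'f + ab'c'd'e' + ab'cdf'  |cover|=11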